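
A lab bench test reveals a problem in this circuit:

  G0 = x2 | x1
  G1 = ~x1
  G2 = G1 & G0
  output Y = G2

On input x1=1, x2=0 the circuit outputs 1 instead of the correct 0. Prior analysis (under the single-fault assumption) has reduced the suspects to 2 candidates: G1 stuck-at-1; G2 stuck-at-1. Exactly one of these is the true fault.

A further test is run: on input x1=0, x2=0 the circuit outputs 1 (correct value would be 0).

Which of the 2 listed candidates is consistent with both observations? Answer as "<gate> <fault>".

Evaluate each candidate on input x1=0, x2=0:
  G1 stuck-at-1: G0=0, G1=1 [stuck-at-1], G2=0 → 0 — eliminated
  G2 stuck-at-1: G0=0, G1=1, G2=1 [stuck-at-1] → 1 — matches
Only G2 stuck-at-1 reproduces the observed 1.

G2 stuck-at-1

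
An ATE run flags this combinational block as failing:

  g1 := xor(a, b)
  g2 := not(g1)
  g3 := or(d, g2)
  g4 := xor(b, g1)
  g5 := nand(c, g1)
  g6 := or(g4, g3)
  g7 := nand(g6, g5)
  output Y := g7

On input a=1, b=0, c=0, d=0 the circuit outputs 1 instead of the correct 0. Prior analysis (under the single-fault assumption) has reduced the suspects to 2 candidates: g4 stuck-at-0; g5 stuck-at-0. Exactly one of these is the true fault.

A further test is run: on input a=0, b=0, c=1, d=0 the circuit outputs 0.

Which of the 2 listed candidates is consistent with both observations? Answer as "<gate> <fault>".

Evaluate each candidate on input a=0, b=0, c=1, d=0:
  g4 stuck-at-0: g1=0, g2=1, g3=1, g4=0 [stuck-at-0], g5=1, g6=1, g7=0 → 0 — matches
  g5 stuck-at-0: g1=0, g2=1, g3=1, g4=0, g5=0 [stuck-at-0], g6=1, g7=1 → 1 — eliminated
Only g4 stuck-at-0 reproduces the observed 0.

g4 stuck-at-0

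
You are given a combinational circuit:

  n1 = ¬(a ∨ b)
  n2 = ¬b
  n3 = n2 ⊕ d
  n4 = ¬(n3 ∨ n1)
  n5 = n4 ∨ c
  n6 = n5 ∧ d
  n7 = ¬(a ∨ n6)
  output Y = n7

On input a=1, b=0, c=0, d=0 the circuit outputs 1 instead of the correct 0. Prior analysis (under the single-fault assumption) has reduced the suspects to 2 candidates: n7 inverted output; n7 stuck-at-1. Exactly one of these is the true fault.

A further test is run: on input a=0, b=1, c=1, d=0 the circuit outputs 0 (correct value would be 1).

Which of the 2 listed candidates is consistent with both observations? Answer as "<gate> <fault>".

Evaluate each candidate on input a=0, b=1, c=1, d=0:
  n7 inverted output: n1=0, n2=0, n3=0, n4=1, n5=1, n6=0, n7=0 [inverted output] → 0 — matches
  n7 stuck-at-1: n1=0, n2=0, n3=0, n4=1, n5=1, n6=0, n7=1 [stuck-at-1] → 1 — eliminated
Only n7 inverted output reproduces the observed 0.

n7 inverted output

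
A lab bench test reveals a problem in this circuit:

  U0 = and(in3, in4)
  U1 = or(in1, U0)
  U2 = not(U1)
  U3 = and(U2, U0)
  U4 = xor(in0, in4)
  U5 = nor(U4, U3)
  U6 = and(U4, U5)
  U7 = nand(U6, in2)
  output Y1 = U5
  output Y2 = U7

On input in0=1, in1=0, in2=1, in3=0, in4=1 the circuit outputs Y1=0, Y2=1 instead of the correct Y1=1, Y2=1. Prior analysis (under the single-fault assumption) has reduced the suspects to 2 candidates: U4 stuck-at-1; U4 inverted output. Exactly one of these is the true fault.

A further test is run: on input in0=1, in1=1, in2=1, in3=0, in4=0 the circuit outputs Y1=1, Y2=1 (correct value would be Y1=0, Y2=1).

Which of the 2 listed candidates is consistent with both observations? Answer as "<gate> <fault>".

Evaluate each candidate on input in0=1, in1=1, in2=1, in3=0, in4=0:
  U4 stuck-at-1: U0=0, U1=1, U2=0, U3=0, U4=1 [stuck-at-1], U5=0, U6=0, U7=1 → Y1=0, Y2=1 — eliminated
  U4 inverted output: U0=0, U1=1, U2=0, U3=0, U4=0 [inverted output], U5=1, U6=0, U7=1 → Y1=1, Y2=1 — matches
Only U4 inverted output reproduces the observed Y1=1, Y2=1.

U4 inverted output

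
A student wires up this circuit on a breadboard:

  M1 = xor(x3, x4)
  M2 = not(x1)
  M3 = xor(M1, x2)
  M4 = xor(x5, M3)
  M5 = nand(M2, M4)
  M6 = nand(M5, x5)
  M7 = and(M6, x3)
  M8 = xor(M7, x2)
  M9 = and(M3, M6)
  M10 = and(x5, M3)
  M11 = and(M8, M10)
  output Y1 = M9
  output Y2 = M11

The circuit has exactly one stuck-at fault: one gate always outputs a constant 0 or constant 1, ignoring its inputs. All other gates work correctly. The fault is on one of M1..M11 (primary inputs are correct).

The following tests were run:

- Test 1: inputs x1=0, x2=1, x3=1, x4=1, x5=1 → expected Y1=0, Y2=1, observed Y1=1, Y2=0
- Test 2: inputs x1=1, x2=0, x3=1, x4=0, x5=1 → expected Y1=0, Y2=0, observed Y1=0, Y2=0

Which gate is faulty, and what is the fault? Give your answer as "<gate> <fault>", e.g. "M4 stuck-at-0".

Fault-free values for test 1 (x1=0, x2=1, x3=1, x4=1, x5=1): M1=0, M2=1, M3=1, M4=0, M5=1, M6=0, M7=0, M8=1, M9=0, M10=1, M11=1, giving Y1=0, Y2=1. Observed Y1=1, Y2=0.
Test 1: faults giving observed Y1=1, Y2=0 are {M4 stuck-at-1, M5 stuck-at-0, M6 stuck-at-1}.
Test 2 (x1=1, x2=0, x3=1, x4=0, x5=1): fault-free M1=1, M2=0, M3=1, M4=0, M5=1, M6=0, M7=0, M8=0, M9=0, M10=1, M11=0 → Y1=0, Y2=0; observed Y1=0, Y2=0. Eliminates M5 stuck-at-0, M6 stuck-at-1.
Only M4 stuck-at-1 is consistent with every test.

M4 stuck-at-1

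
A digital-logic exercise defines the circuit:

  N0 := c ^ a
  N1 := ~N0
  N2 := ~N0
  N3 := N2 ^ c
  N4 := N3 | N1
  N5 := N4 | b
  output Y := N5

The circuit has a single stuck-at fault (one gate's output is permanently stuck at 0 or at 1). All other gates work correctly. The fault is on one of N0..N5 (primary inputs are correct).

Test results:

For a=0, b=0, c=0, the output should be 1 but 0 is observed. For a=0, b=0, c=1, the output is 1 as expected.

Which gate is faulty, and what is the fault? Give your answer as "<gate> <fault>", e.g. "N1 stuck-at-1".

N0 stuck-at-1

Fault-free values for test 1 (a=0, b=0, c=0): N0=0, N1=1, N2=1, N3=1, N4=1, N5=1, giving Y=1. Observed 0.
Test 1: faults giving observed 0 are {N0 stuck-at-1, N4 stuck-at-0, N5 stuck-at-0}.
Test 2 (a=0, b=0, c=1): fault-free N0=1, N1=0, N2=0, N3=1, N4=1, N5=1 → 1; observed 1. Eliminates N4 stuck-at-0, N5 stuck-at-0.
Only N0 stuck-at-1 is consistent with every test.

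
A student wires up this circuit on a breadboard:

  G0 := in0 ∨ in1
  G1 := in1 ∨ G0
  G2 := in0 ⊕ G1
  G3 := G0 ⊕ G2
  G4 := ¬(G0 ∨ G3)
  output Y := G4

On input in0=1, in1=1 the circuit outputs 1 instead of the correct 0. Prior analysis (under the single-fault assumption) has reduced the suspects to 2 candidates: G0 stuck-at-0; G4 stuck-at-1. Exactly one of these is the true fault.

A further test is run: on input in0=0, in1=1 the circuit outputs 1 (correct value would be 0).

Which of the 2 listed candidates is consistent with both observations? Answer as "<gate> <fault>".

G4 stuck-at-1

Evaluate each candidate on input in0=0, in1=1:
  G0 stuck-at-0: G0=0 [stuck-at-0], G1=1, G2=1, G3=1, G4=0 → 0 — eliminated
  G4 stuck-at-1: G0=1, G1=1, G2=1, G3=0, G4=1 [stuck-at-1] → 1 — matches
Only G4 stuck-at-1 reproduces the observed 1.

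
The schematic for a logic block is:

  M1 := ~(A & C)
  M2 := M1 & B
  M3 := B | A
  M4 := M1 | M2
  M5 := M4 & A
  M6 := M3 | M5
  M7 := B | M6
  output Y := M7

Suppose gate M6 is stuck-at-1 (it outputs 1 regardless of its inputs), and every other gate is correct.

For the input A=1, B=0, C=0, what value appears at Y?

1

Propagate with M6 forced: M1=1, M2=0, M3=1, M4=1, M5=1, M6=1 [stuck-at-1], M7=1.
So Y = 1. (Same as the fault-free value — the fault is masked on this input.)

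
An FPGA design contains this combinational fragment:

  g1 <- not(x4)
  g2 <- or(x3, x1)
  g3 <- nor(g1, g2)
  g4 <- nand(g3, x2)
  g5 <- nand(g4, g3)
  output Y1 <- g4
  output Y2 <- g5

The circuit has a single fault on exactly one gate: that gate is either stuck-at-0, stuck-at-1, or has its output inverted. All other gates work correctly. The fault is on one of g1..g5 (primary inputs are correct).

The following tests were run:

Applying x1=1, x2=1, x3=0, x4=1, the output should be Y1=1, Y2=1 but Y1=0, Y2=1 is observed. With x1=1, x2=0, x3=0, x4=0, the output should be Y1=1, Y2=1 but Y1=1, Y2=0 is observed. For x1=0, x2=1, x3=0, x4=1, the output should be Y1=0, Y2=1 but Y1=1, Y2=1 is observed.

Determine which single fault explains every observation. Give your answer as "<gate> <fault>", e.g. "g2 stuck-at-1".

g3 inverted output

Fault-free values for test 1 (x1=1, x2=1, x3=0, x4=1): g1=0, g2=1, g3=0, g4=1, g5=1, giving Y1=1, Y2=1. Observed Y1=0, Y2=1.
Test 1: faults giving observed Y1=0, Y2=1 are {g2 stuck-at-0, g2 inverted output, g3 stuck-at-1, g3 inverted output, g4 stuck-at-0, g4 inverted output}.
Test 2 (x1=1, x2=0, x3=0, x4=0): fault-free g1=1, g2=1, g3=0, g4=1, g5=1 → Y1=1, Y2=1; observed Y1=1, Y2=0. Eliminates g2 stuck-at-0, g2 inverted output, g4 stuck-at-0, g4 inverted output.
Test 3 (x1=0, x2=1, x3=0, x4=1): fault-free g1=0, g2=0, g3=1, g4=0, g5=1 → Y1=0, Y2=1; observed Y1=1, Y2=1. Eliminates g3 stuck-at-1.
Only g3 inverted output is consistent with every test.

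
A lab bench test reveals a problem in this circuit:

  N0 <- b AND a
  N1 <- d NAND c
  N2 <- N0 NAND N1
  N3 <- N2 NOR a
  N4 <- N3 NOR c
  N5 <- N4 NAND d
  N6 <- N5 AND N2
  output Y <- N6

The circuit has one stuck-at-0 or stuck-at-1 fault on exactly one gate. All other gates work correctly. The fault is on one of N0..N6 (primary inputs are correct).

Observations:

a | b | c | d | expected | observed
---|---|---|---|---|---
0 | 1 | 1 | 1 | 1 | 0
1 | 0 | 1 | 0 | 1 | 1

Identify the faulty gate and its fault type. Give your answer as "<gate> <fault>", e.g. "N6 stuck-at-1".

N4 stuck-at-1

Fault-free values for test 1 (a=0, b=1, c=1, d=1): N0=0, N1=0, N2=1, N3=0, N4=0, N5=1, N6=1, giving Y=1. Observed 0.
Test 1: faults giving observed 0 are {N2 stuck-at-0, N4 stuck-at-1, N5 stuck-at-0, N6 stuck-at-0}.
Test 2 (a=1, b=0, c=1, d=0): fault-free N0=0, N1=1, N2=1, N3=0, N4=0, N5=1, N6=1 → 1; observed 1. Eliminates N2 stuck-at-0, N5 stuck-at-0, N6 stuck-at-0.
Only N4 stuck-at-1 is consistent with every test.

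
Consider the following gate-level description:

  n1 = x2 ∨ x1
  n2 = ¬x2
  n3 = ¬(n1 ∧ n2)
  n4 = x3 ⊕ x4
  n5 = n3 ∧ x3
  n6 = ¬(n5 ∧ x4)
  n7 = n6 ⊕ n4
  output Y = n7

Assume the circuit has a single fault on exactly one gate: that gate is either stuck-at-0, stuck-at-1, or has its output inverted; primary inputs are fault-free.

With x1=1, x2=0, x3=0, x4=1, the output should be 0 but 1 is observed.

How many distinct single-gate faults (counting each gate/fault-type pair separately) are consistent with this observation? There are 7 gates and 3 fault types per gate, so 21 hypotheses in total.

8

Fault-free: n1=1, n2=1, n3=0, n4=1, n5=0, n6=1, n7=0 → 0. Observed 1.
  n1: none of the 3 fault types match ✗
  n2: none of the 3 fault types match ✗
  n3: none of the 3 fault types match ✗
  n4: stuck-at-0, inverted output ✓; others ✗
  n5: stuck-at-1, inverted output ✓; others ✗
  n6: stuck-at-0, inverted output ✓; others ✗
  n7: stuck-at-1, inverted output ✓; others ✗
Consistent faults: {n4 stuck-at-0, n4 inverted output, n5 stuck-at-1, n5 inverted output, n6 stuck-at-0, n6 inverted output, n7 stuck-at-1, n7 inverted output} — 8 in all.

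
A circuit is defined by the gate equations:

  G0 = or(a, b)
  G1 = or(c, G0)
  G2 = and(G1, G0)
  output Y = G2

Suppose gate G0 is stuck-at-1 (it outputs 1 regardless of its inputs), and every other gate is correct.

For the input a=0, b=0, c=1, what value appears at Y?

1

Propagate with G0 forced: G0=1 [stuck-at-1], G1=1, G2=1.
So Y = 1. (Without the fault it would be 0.)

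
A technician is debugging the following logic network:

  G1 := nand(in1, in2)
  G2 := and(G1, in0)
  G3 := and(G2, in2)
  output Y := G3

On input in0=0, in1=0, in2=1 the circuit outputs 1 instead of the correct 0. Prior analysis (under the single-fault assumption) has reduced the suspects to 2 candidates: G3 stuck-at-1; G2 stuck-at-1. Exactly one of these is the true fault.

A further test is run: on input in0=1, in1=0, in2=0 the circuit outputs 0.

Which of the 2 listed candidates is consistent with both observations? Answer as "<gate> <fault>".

Evaluate each candidate on input in0=1, in1=0, in2=0:
  G3 stuck-at-1: G1=1, G2=1, G3=1 [stuck-at-1] → 1 — eliminated
  G2 stuck-at-1: G1=1, G2=1 [stuck-at-1], G3=0 → 0 — matches
Only G2 stuck-at-1 reproduces the observed 0.

G2 stuck-at-1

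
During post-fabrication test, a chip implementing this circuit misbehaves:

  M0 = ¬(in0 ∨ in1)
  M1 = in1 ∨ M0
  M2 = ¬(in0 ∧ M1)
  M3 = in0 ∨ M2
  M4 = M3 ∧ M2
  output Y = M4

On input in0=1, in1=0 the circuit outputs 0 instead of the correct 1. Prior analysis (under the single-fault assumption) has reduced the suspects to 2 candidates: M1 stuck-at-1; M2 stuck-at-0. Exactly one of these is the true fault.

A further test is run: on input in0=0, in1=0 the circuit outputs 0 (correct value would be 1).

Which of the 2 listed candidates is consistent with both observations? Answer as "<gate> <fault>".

M2 stuck-at-0

Evaluate each candidate on input in0=0, in1=0:
  M1 stuck-at-1: M0=1, M1=1 [stuck-at-1], M2=1, M3=1, M4=1 → 1 — eliminated
  M2 stuck-at-0: M0=1, M1=1, M2=0 [stuck-at-0], M3=0, M4=0 → 0 — matches
Only M2 stuck-at-0 reproduces the observed 0.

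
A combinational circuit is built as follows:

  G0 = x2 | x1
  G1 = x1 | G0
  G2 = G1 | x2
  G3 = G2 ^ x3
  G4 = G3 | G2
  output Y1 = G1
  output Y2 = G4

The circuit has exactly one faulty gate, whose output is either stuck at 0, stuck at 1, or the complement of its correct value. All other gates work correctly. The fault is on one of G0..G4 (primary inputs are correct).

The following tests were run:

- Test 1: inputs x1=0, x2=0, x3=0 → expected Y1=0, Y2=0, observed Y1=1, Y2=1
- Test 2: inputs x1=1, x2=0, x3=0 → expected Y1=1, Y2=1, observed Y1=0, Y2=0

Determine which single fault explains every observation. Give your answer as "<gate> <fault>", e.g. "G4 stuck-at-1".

G1 inverted output

Fault-free values for test 1 (x1=0, x2=0, x3=0): G0=0, G1=0, G2=0, G3=0, G4=0, giving Y1=0, Y2=0. Observed Y1=1, Y2=1.
Test 1: faults giving observed Y1=1, Y2=1 are {G0 stuck-at-1, G0 inverted output, G1 stuck-at-1, G1 inverted output}.
Test 2 (x1=1, x2=0, x3=0): fault-free G0=1, G1=1, G2=1, G3=1, G4=1 → Y1=1, Y2=1; observed Y1=0, Y2=0. Eliminates G0 stuck-at-1, G0 inverted output, G1 stuck-at-1.
Only G1 inverted output is consistent with every test.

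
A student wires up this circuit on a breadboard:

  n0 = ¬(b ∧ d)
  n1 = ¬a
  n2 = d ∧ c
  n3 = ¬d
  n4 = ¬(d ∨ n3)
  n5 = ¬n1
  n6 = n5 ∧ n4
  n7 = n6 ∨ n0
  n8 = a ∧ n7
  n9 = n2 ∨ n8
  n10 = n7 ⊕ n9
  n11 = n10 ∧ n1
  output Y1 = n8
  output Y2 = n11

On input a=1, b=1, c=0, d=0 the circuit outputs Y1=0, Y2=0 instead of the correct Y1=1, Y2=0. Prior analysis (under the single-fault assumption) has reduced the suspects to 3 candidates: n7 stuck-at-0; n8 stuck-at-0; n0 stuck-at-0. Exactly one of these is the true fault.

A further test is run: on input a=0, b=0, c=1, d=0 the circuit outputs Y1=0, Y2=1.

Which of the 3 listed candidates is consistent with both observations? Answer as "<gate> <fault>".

n8 stuck-at-0

Evaluate each candidate on input a=0, b=0, c=1, d=0:
  n7 stuck-at-0: n0=1, n1=1, n2=0, n3=1, n4=0, n5=0, n6=0, n7=0 [stuck-at-0], n8=0, n9=0, n10=0, n11=0 → Y1=0, Y2=0 — eliminated
  n8 stuck-at-0: n0=1, n1=1, n2=0, n3=1, n4=0, n5=0, n6=0, n7=1, n8=0 [stuck-at-0], n9=0, n10=1, n11=1 → Y1=0, Y2=1 — matches
  n0 stuck-at-0: n0=0 [stuck-at-0], n1=1, n2=0, n3=1, n4=0, n5=0, n6=0, n7=0, n8=0, n9=0, n10=0, n11=0 → Y1=0, Y2=0 — eliminated
Only n8 stuck-at-0 reproduces the observed Y1=0, Y2=1.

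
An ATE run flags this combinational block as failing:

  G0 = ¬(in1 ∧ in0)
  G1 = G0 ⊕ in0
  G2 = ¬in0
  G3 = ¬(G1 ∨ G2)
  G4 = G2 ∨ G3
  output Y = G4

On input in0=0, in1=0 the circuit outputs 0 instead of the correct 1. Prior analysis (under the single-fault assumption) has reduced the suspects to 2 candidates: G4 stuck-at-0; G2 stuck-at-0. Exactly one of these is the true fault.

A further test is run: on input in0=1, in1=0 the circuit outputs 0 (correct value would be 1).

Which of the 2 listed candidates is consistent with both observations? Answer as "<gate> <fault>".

Evaluate each candidate on input in0=1, in1=0:
  G4 stuck-at-0: G0=1, G1=0, G2=0, G3=1, G4=0 [stuck-at-0] → 0 — matches
  G2 stuck-at-0: G0=1, G1=0, G2=0 [stuck-at-0], G3=1, G4=1 → 1 — eliminated
Only G4 stuck-at-0 reproduces the observed 0.

G4 stuck-at-0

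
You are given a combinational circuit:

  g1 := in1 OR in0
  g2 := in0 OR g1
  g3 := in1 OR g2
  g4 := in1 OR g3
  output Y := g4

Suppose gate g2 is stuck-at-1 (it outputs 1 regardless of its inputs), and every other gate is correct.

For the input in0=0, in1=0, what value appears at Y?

1

Propagate with g2 forced: g1=0, g2=1 [stuck-at-1], g3=1, g4=1.
So Y = 1. (Without the fault it would be 0.)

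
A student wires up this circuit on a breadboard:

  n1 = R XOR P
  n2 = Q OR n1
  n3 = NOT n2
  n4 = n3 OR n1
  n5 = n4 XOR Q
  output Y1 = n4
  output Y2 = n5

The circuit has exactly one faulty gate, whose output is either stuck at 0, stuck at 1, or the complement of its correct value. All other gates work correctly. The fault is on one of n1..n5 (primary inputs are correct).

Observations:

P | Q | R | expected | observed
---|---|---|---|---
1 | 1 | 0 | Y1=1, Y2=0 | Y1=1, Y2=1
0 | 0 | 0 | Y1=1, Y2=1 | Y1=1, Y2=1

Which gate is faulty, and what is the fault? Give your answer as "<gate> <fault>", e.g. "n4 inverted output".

n5 stuck-at-1

Fault-free values for test 1 (P=1, Q=1, R=0): n1=1, n2=1, n3=0, n4=1, n5=0, giving Y1=1, Y2=0. Observed Y1=1, Y2=1.
Test 1: faults giving observed Y1=1, Y2=1 are {n5 stuck-at-1, n5 inverted output}.
Test 2 (P=0, Q=0, R=0): fault-free n1=0, n2=0, n3=1, n4=1, n5=1 → Y1=1, Y2=1; observed Y1=1, Y2=1. Eliminates n5 inverted output.
Only n5 stuck-at-1 is consistent with every test.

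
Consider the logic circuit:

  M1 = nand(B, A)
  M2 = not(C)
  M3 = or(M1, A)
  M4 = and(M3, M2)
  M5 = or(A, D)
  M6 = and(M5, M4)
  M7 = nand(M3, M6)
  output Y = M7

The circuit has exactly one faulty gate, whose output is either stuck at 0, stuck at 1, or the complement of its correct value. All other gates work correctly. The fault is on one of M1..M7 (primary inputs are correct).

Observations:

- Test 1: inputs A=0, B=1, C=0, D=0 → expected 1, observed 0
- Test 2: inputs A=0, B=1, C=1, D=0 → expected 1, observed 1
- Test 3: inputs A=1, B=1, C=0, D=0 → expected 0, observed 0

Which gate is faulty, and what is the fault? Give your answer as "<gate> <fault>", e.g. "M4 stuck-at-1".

Fault-free values for test 1 (A=0, B=1, C=0, D=0): M1=1, M2=1, M3=1, M4=1, M5=0, M6=0, M7=1, giving Y=1. Observed 0.
Test 1: faults giving observed 0 are {M5 stuck-at-1, M5 inverted output, M6 stuck-at-1, M6 inverted output, M7 stuck-at-0, M7 inverted output}.
Test 2 (A=0, B=1, C=1, D=0): fault-free M1=1, M2=0, M3=1, M4=0, M5=0, M6=0, M7=1 → 1; observed 1. Eliminates M6 stuck-at-1, M6 inverted output, M7 stuck-at-0, M7 inverted output.
Test 3 (A=1, B=1, C=0, D=0): fault-free M1=0, M2=1, M3=1, M4=1, M5=1, M6=1, M7=0 → 0; observed 0. Eliminates M5 inverted output.
Only M5 stuck-at-1 is consistent with every test.

M5 stuck-at-1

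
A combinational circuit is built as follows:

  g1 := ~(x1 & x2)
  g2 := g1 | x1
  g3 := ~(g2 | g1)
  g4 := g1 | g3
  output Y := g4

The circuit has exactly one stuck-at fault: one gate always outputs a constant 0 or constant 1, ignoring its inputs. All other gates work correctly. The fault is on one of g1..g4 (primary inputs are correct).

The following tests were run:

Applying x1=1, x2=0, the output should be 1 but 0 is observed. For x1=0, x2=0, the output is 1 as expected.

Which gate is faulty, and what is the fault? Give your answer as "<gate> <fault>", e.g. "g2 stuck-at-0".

g1 stuck-at-0

Fault-free values for test 1 (x1=1, x2=0): g1=1, g2=1, g3=0, g4=1, giving Y=1. Observed 0.
Test 1: faults giving observed 0 are {g1 stuck-at-0, g4 stuck-at-0}.
Test 2 (x1=0, x2=0): fault-free g1=1, g2=1, g3=0, g4=1 → 1; observed 1. Eliminates g4 stuck-at-0.
Only g1 stuck-at-0 is consistent with every test.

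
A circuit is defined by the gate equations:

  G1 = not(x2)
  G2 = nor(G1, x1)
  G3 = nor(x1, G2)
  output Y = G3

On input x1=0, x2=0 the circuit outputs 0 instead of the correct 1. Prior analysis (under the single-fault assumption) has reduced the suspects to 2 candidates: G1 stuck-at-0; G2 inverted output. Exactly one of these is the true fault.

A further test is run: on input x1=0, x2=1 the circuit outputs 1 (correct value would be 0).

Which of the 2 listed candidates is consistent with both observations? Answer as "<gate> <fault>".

G2 inverted output

Evaluate each candidate on input x1=0, x2=1:
  G1 stuck-at-0: G1=0 [stuck-at-0], G2=1, G3=0 → 0 — eliminated
  G2 inverted output: G1=0, G2=0 [inverted output], G3=1 → 1 — matches
Only G2 inverted output reproduces the observed 1.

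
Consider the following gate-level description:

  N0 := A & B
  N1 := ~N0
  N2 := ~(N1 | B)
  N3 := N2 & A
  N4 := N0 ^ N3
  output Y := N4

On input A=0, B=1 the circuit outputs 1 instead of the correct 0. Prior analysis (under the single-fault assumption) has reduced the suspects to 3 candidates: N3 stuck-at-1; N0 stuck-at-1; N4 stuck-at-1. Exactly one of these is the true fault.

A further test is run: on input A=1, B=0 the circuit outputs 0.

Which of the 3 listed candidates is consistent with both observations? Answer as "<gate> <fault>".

Evaluate each candidate on input A=1, B=0:
  N3 stuck-at-1: N0=0, N1=1, N2=0, N3=1 [stuck-at-1], N4=1 → 1 — eliminated
  N0 stuck-at-1: N0=1 [stuck-at-1], N1=0, N2=1, N3=1, N4=0 → 0 — matches
  N4 stuck-at-1: N0=0, N1=1, N2=0, N3=0, N4=1 [stuck-at-1] → 1 — eliminated
Only N0 stuck-at-1 reproduces the observed 0.

N0 stuck-at-1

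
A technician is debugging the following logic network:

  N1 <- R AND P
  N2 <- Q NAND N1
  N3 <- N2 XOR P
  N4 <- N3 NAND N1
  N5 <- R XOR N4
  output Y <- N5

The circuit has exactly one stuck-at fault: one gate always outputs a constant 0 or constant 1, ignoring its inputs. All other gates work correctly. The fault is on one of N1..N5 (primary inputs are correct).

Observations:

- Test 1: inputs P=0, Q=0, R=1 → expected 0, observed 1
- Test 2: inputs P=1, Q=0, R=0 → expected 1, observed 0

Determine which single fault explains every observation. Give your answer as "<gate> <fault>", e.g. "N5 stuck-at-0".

N4 stuck-at-0

Fault-free values for test 1 (P=0, Q=0, R=1): N1=0, N2=1, N3=1, N4=1, N5=0, giving Y=0. Observed 1.
Test 1: faults giving observed 1 are {N1 stuck-at-1, N4 stuck-at-0, N5 stuck-at-1}.
Test 2 (P=1, Q=0, R=0): fault-free N1=0, N2=1, N3=0, N4=1, N5=1 → 1; observed 0. Eliminates N1 stuck-at-1, N5 stuck-at-1.
Only N4 stuck-at-0 is consistent with every test.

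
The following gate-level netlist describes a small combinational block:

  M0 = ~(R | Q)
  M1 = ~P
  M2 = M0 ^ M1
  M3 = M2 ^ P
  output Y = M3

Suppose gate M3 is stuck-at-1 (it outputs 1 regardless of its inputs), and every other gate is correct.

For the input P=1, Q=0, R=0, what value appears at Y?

1

Propagate with M3 forced: M0=1, M1=0, M2=1, M3=1 [stuck-at-1].
So Y = 1. (Without the fault it would be 0.)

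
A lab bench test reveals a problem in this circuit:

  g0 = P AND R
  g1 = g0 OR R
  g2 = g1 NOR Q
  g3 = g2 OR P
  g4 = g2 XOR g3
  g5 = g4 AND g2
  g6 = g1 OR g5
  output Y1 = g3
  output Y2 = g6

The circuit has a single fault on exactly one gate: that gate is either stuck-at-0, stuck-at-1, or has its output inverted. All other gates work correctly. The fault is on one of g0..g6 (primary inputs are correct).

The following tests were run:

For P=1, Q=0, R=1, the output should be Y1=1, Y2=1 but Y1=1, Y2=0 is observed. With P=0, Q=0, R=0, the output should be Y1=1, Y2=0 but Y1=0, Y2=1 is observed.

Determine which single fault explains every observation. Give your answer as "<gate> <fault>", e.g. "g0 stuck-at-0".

g1 inverted output

Fault-free values for test 1 (P=1, Q=0, R=1): g0=1, g1=1, g2=0, g3=1, g4=1, g5=0, g6=1, giving Y1=1, Y2=1. Observed Y1=1, Y2=0.
Test 1: faults giving observed Y1=1, Y2=0 are {g1 stuck-at-0, g1 inverted output, g6 stuck-at-0, g6 inverted output}.
Test 2 (P=0, Q=0, R=0): fault-free g0=0, g1=0, g2=1, g3=1, g4=0, g5=0, g6=0 → Y1=1, Y2=0; observed Y1=0, Y2=1. Eliminates g1 stuck-at-0, g6 stuck-at-0, g6 inverted output.
Only g1 inverted output is consistent with every test.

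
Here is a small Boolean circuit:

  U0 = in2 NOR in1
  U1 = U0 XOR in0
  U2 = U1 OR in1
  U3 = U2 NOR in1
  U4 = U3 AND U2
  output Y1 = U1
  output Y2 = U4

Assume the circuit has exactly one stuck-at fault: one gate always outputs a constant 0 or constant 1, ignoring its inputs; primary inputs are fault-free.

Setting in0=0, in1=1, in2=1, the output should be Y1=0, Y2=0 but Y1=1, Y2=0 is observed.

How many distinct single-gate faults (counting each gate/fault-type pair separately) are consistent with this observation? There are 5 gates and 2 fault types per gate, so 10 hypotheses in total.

2

Fault-free: U0=0, U1=0, U2=1, U3=0, U4=0 → Y1=0, Y2=0. Observed Y1=1, Y2=0.
  U0 stuck-at-0: output Y1=0, Y2=0 ✗
  U0 stuck-at-1: output Y1=1, Y2=0 ✓
  U1 stuck-at-0: output Y1=0, Y2=0 ✗
  U1 stuck-at-1: output Y1=1, Y2=0 ✓
  U2 stuck-at-0: output Y1=0, Y2=0 ✗
  U2 stuck-at-1: output Y1=0, Y2=0 ✗
  U3 stuck-at-0: output Y1=0, Y2=0 ✗
  U3 stuck-at-1: output Y1=0, Y2=1 ✗
  U4 stuck-at-0: output Y1=0, Y2=0 ✗
  U4 stuck-at-1: output Y1=0, Y2=1 ✗
Consistent faults: {U0 stuck-at-1, U1 stuck-at-1} — 2 in all.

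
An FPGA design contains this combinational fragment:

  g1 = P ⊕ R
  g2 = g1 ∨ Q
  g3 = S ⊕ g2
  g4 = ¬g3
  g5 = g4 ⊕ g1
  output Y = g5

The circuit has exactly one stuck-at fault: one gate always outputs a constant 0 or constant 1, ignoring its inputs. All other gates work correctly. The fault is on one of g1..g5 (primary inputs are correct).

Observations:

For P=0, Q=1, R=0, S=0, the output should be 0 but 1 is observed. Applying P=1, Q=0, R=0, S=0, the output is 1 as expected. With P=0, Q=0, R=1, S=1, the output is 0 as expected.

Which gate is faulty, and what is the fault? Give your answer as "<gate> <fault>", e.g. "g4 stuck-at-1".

g1 stuck-at-1

Fault-free values for test 1 (P=0, Q=1, R=0, S=0): g1=0, g2=1, g3=1, g4=0, g5=0, giving Y=0. Observed 1.
Test 1: faults giving observed 1 are {g1 stuck-at-1, g2 stuck-at-0, g3 stuck-at-0, g4 stuck-at-1, g5 stuck-at-1}.
Test 2 (P=1, Q=0, R=0, S=0): fault-free g1=1, g2=1, g3=1, g4=0, g5=1 → 1; observed 1. Eliminates g2 stuck-at-0, g3 stuck-at-0, g4 stuck-at-1.
Test 3 (P=0, Q=0, R=1, S=1): fault-free g1=1, g2=1, g3=0, g4=1, g5=0 → 0; observed 0. Eliminates g5 stuck-at-1.
Only g1 stuck-at-1 is consistent with every test.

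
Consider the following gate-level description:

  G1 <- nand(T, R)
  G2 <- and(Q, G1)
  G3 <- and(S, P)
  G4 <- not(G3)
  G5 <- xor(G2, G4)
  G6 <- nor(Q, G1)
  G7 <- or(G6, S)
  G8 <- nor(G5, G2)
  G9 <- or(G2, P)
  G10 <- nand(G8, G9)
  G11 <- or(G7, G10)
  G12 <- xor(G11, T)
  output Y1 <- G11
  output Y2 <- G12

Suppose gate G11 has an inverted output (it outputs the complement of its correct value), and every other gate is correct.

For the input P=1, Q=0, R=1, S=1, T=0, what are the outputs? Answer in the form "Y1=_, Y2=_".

Propagate with G11 forced: G1=1, G2=0, G3=1, G4=0, G5=0, G6=0, G7=1, G8=1, G9=1, G10=0, G11=0 [inverted output], G12=0.
So the outputs are Y1=0, Y2=0. (Without the fault they would be Y1=1, Y2=1.)

Y1=0, Y2=0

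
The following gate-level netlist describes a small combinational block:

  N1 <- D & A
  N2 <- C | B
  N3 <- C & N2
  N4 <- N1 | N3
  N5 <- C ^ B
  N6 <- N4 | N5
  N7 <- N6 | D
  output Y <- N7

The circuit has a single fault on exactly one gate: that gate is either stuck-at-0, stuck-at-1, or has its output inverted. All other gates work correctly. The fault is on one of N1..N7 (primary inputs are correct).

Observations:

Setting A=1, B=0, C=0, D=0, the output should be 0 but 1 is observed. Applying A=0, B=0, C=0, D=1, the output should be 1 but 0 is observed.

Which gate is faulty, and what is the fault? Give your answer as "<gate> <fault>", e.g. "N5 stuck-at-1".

N7 inverted output

Fault-free values for test 1 (A=1, B=0, C=0, D=0): N1=0, N2=0, N3=0, N4=0, N5=0, N6=0, N7=0, giving Y=0. Observed 1.
Test 1: faults giving observed 1 are {N1 stuck-at-1, N1 inverted output, N3 stuck-at-1, N3 inverted output, N4 stuck-at-1, N4 inverted output, N5 stuck-at-1, N5 inverted output, N6 stuck-at-1, N6 inverted output, N7 stuck-at-1, N7 inverted output}.
Test 2 (A=0, B=0, C=0, D=1): fault-free N1=0, N2=0, N3=0, N4=0, N5=0, N6=0, N7=1 → 1; observed 0. Eliminates N1 stuck-at-1, N1 inverted output, N3 stuck-at-1, N3 inverted output, N4 stuck-at-1, N4 inverted output, N5 stuck-at-1, N5 inverted output, N6 stuck-at-1, N6 inverted output, N7 stuck-at-1.
Only N7 inverted output is consistent with every test.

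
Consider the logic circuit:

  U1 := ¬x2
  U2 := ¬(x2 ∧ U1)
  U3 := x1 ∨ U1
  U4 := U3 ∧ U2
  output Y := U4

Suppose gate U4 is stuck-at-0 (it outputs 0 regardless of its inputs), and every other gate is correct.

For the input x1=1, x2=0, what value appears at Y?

Propagate with U4 forced: U1=1, U2=1, U3=1, U4=0 [stuck-at-0].
So Y = 0. (Without the fault it would be 1.)

0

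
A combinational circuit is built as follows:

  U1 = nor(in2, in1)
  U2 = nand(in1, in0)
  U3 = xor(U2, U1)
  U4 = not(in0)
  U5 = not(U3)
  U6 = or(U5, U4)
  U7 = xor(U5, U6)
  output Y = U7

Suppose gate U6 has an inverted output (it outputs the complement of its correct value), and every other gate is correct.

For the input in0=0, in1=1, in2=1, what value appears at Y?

0

Propagate with U6 forced: U1=0, U2=1, U3=1, U4=1, U5=0, U6=0 [inverted output], U7=0.
So Y = 0. (Without the fault it would be 1.)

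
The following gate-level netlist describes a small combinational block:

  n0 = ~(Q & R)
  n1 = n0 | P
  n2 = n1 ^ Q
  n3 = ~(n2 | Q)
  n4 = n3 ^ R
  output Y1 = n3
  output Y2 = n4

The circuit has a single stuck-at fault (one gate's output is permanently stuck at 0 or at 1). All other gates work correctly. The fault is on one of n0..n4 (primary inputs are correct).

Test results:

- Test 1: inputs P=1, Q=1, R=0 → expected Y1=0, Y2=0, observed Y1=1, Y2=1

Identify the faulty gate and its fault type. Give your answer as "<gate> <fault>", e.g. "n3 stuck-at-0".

Fault-free values for test 1 (P=1, Q=1, R=0): n0=1, n1=1, n2=0, n3=0, n4=0, giving Y1=0, Y2=0. Observed Y1=1, Y2=1.
Test 1: faults giving observed Y1=1, Y2=1 are {n3 stuck-at-1}.
Only n3 stuck-at-1 is consistent with every test.

n3 stuck-at-1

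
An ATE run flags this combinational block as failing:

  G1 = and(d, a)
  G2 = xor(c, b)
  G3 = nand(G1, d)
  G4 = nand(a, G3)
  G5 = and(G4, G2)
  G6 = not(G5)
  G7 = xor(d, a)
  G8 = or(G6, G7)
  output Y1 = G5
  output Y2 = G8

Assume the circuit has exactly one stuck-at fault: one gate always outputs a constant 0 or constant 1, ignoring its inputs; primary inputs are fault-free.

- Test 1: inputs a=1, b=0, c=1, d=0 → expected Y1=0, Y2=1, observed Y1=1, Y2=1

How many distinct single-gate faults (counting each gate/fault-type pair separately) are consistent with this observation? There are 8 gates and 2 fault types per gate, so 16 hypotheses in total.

3

Fault-free: G1=0, G2=1, G3=1, G4=0, G5=0, G6=1, G7=1, G8=1 → Y1=0, Y2=1. Observed Y1=1, Y2=1.
  G1: none of the 2 fault types match ✗
  G2: none of the 2 fault types match ✗
  G3: stuck-at-0 ✓; others ✗
  G4: stuck-at-1 ✓; others ✗
  G5: stuck-at-1 ✓; others ✗
  G6: none of the 2 fault types match ✗
  G7: none of the 2 fault types match ✗
  G8: none of the 2 fault types match ✗
Consistent faults: {G3 stuck-at-0, G4 stuck-at-1, G5 stuck-at-1} — 3 in all.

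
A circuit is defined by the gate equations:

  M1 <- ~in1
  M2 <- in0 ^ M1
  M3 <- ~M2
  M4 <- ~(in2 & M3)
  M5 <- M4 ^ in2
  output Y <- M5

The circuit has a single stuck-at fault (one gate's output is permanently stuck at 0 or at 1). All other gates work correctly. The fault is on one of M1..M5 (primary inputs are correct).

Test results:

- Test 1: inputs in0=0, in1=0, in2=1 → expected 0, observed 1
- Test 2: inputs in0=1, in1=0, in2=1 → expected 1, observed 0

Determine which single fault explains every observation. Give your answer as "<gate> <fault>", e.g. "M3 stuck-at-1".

Fault-free values for test 1 (in0=0, in1=0, in2=1): M1=1, M2=1, M3=0, M4=1, M5=0, giving Y=0. Observed 1.
Test 1: faults giving observed 1 are {M1 stuck-at-0, M2 stuck-at-0, M3 stuck-at-1, M4 stuck-at-0, M5 stuck-at-1}.
Test 2 (in0=1, in1=0, in2=1): fault-free M1=1, M2=0, M3=1, M4=0, M5=1 → 1; observed 0. Eliminates M2 stuck-at-0, M3 stuck-at-1, M4 stuck-at-0, M5 stuck-at-1.
Only M1 stuck-at-0 is consistent with every test.

M1 stuck-at-0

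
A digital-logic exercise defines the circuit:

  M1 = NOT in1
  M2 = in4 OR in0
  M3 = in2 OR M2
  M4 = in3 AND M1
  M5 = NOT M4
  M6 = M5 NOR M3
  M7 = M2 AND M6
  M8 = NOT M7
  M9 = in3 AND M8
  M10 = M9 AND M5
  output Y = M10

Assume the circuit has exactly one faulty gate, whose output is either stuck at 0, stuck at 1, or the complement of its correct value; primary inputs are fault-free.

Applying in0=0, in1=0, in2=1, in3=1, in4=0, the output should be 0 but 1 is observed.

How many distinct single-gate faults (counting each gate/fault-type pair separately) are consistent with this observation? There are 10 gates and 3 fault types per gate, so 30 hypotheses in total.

8

Fault-free: M1=1, M2=0, M3=1, M4=1, M5=0, M6=0, M7=0, M8=1, M9=1, M10=0 → 0. Observed 1.
  M1: stuck-at-0, inverted output ✓; others ✗
  M2: none of the 3 fault types match ✗
  M3: none of the 3 fault types match ✗
  M4: stuck-at-0, inverted output ✓; others ✗
  M5: stuck-at-1, inverted output ✓; others ✗
  M6: none of the 3 fault types match ✗
  M7: none of the 3 fault types match ✗
  M8: none of the 3 fault types match ✗
  M9: none of the 3 fault types match ✗
  M10: stuck-at-1, inverted output ✓; others ✗
Consistent faults: {M1 stuck-at-0, M1 inverted output, M4 stuck-at-0, M4 inverted output, M5 stuck-at-1, M5 inverted output, M10 stuck-at-1, M10 inverted output} — 8 in all.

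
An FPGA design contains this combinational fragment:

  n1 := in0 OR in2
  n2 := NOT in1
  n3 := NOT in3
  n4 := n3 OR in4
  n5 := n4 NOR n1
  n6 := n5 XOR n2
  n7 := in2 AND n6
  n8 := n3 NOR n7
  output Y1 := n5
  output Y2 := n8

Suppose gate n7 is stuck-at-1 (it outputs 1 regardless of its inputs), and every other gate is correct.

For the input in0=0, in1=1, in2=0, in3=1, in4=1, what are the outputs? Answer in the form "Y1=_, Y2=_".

Propagate with n7 forced: n1=0, n2=0, n3=0, n4=1, n5=0, n6=0, n7=1 [stuck-at-1], n8=0.
So the outputs are Y1=0, Y2=0. (Without the fault they would be Y1=0, Y2=1.)

Y1=0, Y2=0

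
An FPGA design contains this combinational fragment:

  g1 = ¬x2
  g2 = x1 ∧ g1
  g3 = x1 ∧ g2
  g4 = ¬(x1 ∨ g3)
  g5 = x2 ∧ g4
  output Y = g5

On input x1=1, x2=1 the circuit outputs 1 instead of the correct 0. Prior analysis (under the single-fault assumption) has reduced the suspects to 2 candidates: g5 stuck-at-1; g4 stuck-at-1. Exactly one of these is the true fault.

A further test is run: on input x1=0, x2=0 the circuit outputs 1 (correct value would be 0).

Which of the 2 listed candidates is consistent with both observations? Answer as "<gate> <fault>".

Evaluate each candidate on input x1=0, x2=0:
  g5 stuck-at-1: g1=1, g2=0, g3=0, g4=1, g5=1 [stuck-at-1] → 1 — matches
  g4 stuck-at-1: g1=1, g2=0, g3=0, g4=1 [stuck-at-1], g5=0 → 0 — eliminated
Only g5 stuck-at-1 reproduces the observed 1.

g5 stuck-at-1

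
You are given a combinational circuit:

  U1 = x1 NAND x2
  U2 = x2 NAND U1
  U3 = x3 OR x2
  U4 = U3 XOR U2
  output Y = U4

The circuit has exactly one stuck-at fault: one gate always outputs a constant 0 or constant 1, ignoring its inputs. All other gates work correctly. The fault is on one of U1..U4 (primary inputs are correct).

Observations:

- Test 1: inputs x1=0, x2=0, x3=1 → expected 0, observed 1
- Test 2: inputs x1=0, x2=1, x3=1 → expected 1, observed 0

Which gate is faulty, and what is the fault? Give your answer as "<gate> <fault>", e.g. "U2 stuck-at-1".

Fault-free values for test 1 (x1=0, x2=0, x3=1): U1=1, U2=1, U3=1, U4=0, giving Y=0. Observed 1.
Test 1: faults giving observed 1 are {U2 stuck-at-0, U3 stuck-at-0, U4 stuck-at-1}.
Test 2 (x1=0, x2=1, x3=1): fault-free U1=1, U2=0, U3=1, U4=1 → 1; observed 0. Eliminates U2 stuck-at-0, U4 stuck-at-1.
Only U3 stuck-at-0 is consistent with every test.

U3 stuck-at-0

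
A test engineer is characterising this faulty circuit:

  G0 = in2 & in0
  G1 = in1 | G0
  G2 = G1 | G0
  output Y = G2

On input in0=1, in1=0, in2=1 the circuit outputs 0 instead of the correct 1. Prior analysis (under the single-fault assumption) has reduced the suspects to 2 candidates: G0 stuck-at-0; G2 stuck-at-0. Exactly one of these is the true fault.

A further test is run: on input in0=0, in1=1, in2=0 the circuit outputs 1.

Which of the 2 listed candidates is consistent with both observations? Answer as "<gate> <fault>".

Evaluate each candidate on input in0=0, in1=1, in2=0:
  G0 stuck-at-0: G0=0 [stuck-at-0], G1=1, G2=1 → 1 — matches
  G2 stuck-at-0: G0=0, G1=1, G2=0 [stuck-at-0] → 0 — eliminated
Only G0 stuck-at-0 reproduces the observed 1.

G0 stuck-at-0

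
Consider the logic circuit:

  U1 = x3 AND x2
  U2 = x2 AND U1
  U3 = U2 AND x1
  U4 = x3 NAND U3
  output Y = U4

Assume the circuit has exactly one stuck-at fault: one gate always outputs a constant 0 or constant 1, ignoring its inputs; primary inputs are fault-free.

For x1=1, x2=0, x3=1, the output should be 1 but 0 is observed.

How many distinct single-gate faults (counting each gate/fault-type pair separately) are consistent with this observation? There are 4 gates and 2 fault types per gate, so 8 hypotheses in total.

Fault-free: U1=0, U2=0, U3=0, U4=1 → 1. Observed 0.
  U1 stuck-at-0: output 1 ✗
  U1 stuck-at-1: output 1 ✗
  U2 stuck-at-0: output 1 ✗
  U2 stuck-at-1: output 0 ✓
  U3 stuck-at-0: output 1 ✗
  U3 stuck-at-1: output 0 ✓
  U4 stuck-at-0: output 0 ✓
  U4 stuck-at-1: output 1 ✗
Consistent faults: {U2 stuck-at-1, U3 stuck-at-1, U4 stuck-at-0} — 3 in all.

3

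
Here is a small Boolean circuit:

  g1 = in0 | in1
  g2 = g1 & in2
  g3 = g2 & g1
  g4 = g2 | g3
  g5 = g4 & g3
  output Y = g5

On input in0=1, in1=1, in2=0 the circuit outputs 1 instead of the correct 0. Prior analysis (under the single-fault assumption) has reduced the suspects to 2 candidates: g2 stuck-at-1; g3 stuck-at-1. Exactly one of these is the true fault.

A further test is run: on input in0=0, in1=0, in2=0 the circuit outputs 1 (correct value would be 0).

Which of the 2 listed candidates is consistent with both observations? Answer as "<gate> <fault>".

g3 stuck-at-1

Evaluate each candidate on input in0=0, in1=0, in2=0:
  g2 stuck-at-1: g1=0, g2=1 [stuck-at-1], g3=0, g4=1, g5=0 → 0 — eliminated
  g3 stuck-at-1: g1=0, g2=0, g3=1 [stuck-at-1], g4=1, g5=1 → 1 — matches
Only g3 stuck-at-1 reproduces the observed 1.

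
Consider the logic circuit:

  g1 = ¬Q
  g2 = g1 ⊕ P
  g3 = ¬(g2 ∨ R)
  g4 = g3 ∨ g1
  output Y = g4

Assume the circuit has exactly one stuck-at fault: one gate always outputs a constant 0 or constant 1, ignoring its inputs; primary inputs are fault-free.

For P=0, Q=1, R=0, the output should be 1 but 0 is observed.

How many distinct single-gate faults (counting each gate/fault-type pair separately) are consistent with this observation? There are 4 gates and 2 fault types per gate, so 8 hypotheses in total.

Fault-free: g1=0, g2=0, g3=1, g4=1 → 1. Observed 0.
  g1 stuck-at-0: output 1 ✗
  g1 stuck-at-1: output 1 ✗
  g2 stuck-at-0: output 1 ✗
  g2 stuck-at-1: output 0 ✓
  g3 stuck-at-0: output 0 ✓
  g3 stuck-at-1: output 1 ✗
  g4 stuck-at-0: output 0 ✓
  g4 stuck-at-1: output 1 ✗
Consistent faults: {g2 stuck-at-1, g3 stuck-at-0, g4 stuck-at-0} — 3 in all.

3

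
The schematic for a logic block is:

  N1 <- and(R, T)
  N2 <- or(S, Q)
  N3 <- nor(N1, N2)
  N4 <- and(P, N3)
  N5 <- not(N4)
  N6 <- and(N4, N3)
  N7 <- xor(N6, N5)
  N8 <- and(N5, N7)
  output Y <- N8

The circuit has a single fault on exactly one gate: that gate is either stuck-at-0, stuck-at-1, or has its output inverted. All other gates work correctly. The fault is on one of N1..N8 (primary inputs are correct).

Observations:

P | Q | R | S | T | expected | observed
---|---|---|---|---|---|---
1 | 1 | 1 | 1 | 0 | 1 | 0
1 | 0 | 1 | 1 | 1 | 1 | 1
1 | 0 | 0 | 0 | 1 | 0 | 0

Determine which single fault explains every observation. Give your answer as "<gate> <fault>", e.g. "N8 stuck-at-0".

N2 stuck-at-0

Fault-free values for test 1 (P=1, Q=1, R=1, S=1, T=0): N1=0, N2=1, N3=0, N4=0, N5=1, N6=0, N7=1, N8=1, giving Y=1. Observed 0.
Test 1: faults giving observed 0 are {N2 stuck-at-0, N2 inverted output, N3 stuck-at-1, N3 inverted output, N4 stuck-at-1, N4 inverted output, N5 stuck-at-0, N5 inverted output, N6 stuck-at-1, N6 inverted output, N7 stuck-at-0, N7 inverted output, N8 stuck-at-0, N8 inverted output}.
Test 2 (P=1, Q=0, R=1, S=1, T=1): fault-free N1=1, N2=1, N3=0, N4=0, N5=1, N6=0, N7=1, N8=1 → 1; observed 1. Eliminates N3 stuck-at-1, N3 inverted output, N4 stuck-at-1, N4 inverted output, N5 stuck-at-0, N5 inverted output, N6 stuck-at-1, N6 inverted output, N7 stuck-at-0, N7 inverted output, N8 stuck-at-0, N8 inverted output.
Test 3 (P=1, Q=0, R=0, S=0, T=1): fault-free N1=0, N2=0, N3=1, N4=1, N5=0, N6=1, N7=1, N8=0 → 0; observed 0. Eliminates N2 inverted output.
Only N2 stuck-at-0 is consistent with every test.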